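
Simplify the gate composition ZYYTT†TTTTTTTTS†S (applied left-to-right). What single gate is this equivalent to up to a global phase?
Z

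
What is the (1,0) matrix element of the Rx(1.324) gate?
-0.6147i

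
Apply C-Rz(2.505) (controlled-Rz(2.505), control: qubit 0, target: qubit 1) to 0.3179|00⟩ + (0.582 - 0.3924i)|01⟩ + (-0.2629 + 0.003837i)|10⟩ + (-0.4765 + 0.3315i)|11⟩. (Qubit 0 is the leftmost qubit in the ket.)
0.3179|00⟩ + (0.582 - 0.3924i)|01⟩ + (-0.07863 + 0.2509i)|10⟩ + (-0.464 - 0.3488i)|11⟩

C-Rz(2.505) leaves the control-|0⟩ kets |00⟩, |01⟩ unchanged and applies Rz(2.505) to qubit 1 on the control-|1⟩ pair (|10⟩, |11⟩).
Rz(2.505) = [[e^(−iθ/2), 0], [0, e^(iθ/2)]] with e^(±iθ/2) = cos(θ/2) ± i·sin(θ/2); θ = 2.505, cos(θ/2) ≈ 0.312949, sin(θ/2) ≈ 0.94977.
With a = amp(|10⟩) = (-0.2629 + 0.003837i) and b = amp(|11⟩) = (-0.4765 + 0.3315i):
new amp(|10⟩) = (0.312949 - 0.94977i)·a = (-0.07863 + 0.2509i)
new amp(|11⟩) = (0.312949 + 0.94977i)·b = (-0.464 - 0.3488i)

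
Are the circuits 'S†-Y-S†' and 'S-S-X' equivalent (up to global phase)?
Yes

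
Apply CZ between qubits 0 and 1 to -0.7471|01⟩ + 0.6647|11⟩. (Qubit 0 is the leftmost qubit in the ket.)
-0.7471|01⟩ - 0.6647|11⟩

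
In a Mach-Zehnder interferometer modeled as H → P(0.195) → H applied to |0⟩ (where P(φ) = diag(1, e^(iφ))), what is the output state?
(0.9905 + 0.09688i)|0⟩ + (0.009476 - 0.09688i)|1⟩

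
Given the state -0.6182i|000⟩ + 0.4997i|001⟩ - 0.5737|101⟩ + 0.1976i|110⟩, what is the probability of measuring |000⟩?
0.3822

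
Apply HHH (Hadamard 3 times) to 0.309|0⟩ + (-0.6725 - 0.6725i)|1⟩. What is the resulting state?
(-0.257 - 0.4755i)|0⟩ + (0.694 + 0.4755i)|1⟩

H² = I, so H^3 = H: a single Hadamard. With (a, b) = (0.309, (-0.6725 - 0.6725i)), H gives ((a + b)/√2, (a − b)/√2) = ((-0.257 - 0.4755i), (0.694 + 0.4755i)).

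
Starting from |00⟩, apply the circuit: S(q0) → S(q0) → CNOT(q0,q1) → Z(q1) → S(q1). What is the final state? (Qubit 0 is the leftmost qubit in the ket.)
|00⟩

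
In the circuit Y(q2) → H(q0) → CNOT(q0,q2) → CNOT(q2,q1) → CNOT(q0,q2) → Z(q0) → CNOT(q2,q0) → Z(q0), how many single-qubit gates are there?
4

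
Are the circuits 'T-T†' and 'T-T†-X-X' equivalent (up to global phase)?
Yes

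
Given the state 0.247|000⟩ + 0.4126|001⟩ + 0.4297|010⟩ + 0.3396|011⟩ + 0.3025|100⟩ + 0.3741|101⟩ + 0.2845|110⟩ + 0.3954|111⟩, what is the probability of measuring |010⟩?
0.1846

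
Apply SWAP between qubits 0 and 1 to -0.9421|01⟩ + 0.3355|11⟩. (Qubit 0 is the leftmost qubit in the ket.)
-0.9421|10⟩ + 0.3355|11⟩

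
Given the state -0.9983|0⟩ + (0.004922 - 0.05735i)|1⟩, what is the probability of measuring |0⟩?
0.9966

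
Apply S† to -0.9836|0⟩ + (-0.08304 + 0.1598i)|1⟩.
-0.9836|0⟩ + (0.1598 + 0.08304i)|1⟩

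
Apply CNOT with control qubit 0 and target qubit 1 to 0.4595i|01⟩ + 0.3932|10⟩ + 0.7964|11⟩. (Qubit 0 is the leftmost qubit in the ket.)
0.4595i|01⟩ + 0.7964|10⟩ + 0.3932|11⟩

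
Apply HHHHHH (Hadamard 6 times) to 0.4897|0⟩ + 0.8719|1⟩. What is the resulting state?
0.4897|0⟩ + 0.8719|1⟩

H² = I, so an even number of Hadamards cancels: H^6 = I and the state is unchanged.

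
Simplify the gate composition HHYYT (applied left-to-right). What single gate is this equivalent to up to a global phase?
T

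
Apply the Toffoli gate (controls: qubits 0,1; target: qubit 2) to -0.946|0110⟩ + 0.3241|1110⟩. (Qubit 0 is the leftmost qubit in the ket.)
-0.946|0110⟩ + 0.3241|1100⟩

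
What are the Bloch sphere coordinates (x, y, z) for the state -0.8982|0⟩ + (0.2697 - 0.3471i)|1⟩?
(-0.4845, 0.6235, 0.6135)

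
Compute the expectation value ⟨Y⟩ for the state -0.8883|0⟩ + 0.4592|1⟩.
0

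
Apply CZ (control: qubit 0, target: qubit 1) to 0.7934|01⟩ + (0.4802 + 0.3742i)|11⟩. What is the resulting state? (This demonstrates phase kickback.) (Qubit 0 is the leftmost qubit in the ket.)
0.7934|01⟩ + (-0.4802 - 0.3742i)|11⟩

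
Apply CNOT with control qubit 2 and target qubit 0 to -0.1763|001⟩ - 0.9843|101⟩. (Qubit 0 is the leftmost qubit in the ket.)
-0.9843|001⟩ - 0.1763|101⟩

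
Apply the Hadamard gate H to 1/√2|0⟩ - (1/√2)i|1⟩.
(1/2 - (1/2)i)|0⟩ + (1/2 + (1/2)i)|1⟩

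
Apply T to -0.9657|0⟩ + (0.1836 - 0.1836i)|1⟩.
-0.9657|0⟩ + 0.2596|1⟩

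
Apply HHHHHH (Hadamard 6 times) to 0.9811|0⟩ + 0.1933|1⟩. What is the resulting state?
0.9811|0⟩ + 0.1933|1⟩

H² = I, so an even number of Hadamards cancels: H^6 = I and the state is unchanged.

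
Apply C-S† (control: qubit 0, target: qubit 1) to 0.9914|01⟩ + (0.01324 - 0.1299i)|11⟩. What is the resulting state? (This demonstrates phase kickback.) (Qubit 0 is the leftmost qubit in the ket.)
0.9914|01⟩ + (-0.1299 - 0.01324i)|11⟩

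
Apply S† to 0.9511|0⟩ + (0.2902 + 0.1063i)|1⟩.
0.9511|0⟩ + (0.1063 - 0.2902i)|1⟩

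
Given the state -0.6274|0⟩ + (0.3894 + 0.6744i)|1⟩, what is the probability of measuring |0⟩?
0.3936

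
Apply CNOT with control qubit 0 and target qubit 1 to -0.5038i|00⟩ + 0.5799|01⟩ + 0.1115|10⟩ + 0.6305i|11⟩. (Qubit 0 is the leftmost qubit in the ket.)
-0.5038i|00⟩ + 0.5799|01⟩ + 0.6305i|10⟩ + 0.1115|11⟩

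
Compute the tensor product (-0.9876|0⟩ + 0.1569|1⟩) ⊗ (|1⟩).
-0.9876|01⟩ + 0.1569|11⟩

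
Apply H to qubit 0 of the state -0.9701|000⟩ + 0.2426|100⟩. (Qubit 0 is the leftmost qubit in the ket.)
-0.5144|000⟩ - 0.8575|100⟩

H on qubit 0 mixes each pair of kets that differ only in qubit 0: amplitudes (a, b) of (|…0…⟩, |…1…⟩) become ((a + b)/√2, (a − b)/√2). Kets absent from the input have amplitude 0.
(|000⟩, |100⟩): (a, b) = (-0.9701, 0.2426) → (-0.5144, -0.8575)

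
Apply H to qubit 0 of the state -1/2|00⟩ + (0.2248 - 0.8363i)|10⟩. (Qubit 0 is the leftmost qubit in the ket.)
(-0.1946 - 0.5914i)|00⟩ + (-0.5125 + 0.5914i)|10⟩

H on qubit 0 mixes each pair of kets that differ only in qubit 0: amplitudes (a, b) of (|…0…⟩, |…1…⟩) become ((a + b)/√2, (a − b)/√2). Kets absent from the input have amplitude 0.
(|00⟩, |10⟩): (a, b) = (-1/2, (0.2248 - 0.8363i)) → ((-0.1946 - 0.5914i), (-0.5125 + 0.5914i))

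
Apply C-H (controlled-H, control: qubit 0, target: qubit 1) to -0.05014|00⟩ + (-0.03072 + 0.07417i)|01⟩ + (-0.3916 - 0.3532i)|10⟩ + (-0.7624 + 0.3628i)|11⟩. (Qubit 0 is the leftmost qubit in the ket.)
-0.05014|00⟩ + (-0.03072 + 0.07417i)|01⟩ + (-0.816 + 0.006788i)|10⟩ + (0.2622 - 0.5063i)|11⟩

C-H leaves the control-|0⟩ kets |00⟩, |01⟩ unchanged and applies H to qubit 1 on the control-|1⟩ pair (|10⟩, |11⟩).
H = [[1/√2, 1/√2], [1/√2, -1/√2]].
With a = amp(|10⟩) = (-0.3916 - 0.3532i) and b = amp(|11⟩) = (-0.7624 + 0.3628i):
new amp(|10⟩) = (1/√2)·a + (1/√2)·b = (-0.816 + 0.006788i)
new amp(|11⟩) = (1/√2)·a + (-1/√2)·b = (0.2622 - 0.5063i)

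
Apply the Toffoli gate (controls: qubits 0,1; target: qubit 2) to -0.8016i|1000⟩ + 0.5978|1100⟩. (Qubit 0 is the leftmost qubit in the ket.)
-0.8016i|1000⟩ + 0.5978|1110⟩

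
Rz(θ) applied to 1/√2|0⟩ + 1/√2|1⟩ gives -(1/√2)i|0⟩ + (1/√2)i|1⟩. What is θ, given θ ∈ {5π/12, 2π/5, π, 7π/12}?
π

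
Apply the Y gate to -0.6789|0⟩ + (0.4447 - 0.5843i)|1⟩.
(-0.5843 - 0.4447i)|0⟩ - 0.6789i|1⟩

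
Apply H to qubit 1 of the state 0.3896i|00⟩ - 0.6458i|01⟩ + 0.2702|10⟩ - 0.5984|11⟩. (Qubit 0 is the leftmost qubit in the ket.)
-0.1812i|00⟩ + 0.7321i|01⟩ - 0.2321|10⟩ + 0.6142|11⟩

H on qubit 1 mixes each pair of kets that differ only in qubit 1: amplitudes (a, b) of (|…0…⟩, |…1…⟩) become ((a + b)/√2, (a − b)/√2). Kets absent from the input have amplitude 0.
(|00⟩, |01⟩): (a, b) = (0.3896i, -0.6458i) → (-0.1812i, 0.7321i)
(|10⟩, |11⟩): (a, b) = (0.2702, -0.5984) → (-0.2321, 0.6142)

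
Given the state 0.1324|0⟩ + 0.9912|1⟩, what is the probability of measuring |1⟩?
0.9825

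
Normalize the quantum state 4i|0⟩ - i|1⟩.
0.9701i|0⟩ - 0.2425i|1⟩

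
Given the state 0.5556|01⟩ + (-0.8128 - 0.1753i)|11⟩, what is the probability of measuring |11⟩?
0.6914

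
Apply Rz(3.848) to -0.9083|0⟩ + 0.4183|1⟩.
(0.3142 + 0.8522i)|0⟩ + (-0.1447 + 0.3925i)|1⟩

Rz(3.848) = [[e^(−iθ/2), 0], [0, e^(iθ/2)]] with e^(±iθ/2) = cos(θ/2) ± i·sin(θ/2); θ = 3.848, cos(θ/2) ≈ -0.345905, sin(θ/2) ≈ 0.938269.
With a = amp(|0⟩) = -0.9083 and b = amp(|1⟩) = 0.4183:
new amp(|0⟩) = (-0.345905 - 0.938269i)·a = (0.3142 + 0.8522i)
new amp(|1⟩) = (-0.345905 + 0.938269i)·b = (-0.1447 + 0.3925i)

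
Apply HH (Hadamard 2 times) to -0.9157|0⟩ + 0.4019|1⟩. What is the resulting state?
-0.9157|0⟩ + 0.4019|1⟩

H² = I, so an even number of Hadamards cancels: H^2 = I and the state is unchanged.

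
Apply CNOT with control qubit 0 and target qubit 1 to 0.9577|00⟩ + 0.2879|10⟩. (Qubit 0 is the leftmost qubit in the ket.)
0.9577|00⟩ + 0.2879|11⟩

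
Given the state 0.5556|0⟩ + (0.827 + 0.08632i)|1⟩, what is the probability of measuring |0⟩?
0.3087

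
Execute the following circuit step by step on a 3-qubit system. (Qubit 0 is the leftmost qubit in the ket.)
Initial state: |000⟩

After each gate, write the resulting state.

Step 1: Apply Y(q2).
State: i|001⟩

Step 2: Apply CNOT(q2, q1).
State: i|011⟩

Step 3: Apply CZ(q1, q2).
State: -i|011⟩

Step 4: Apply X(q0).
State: -i|111⟩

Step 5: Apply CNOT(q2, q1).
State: -i|101⟩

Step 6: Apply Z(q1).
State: -i|101⟩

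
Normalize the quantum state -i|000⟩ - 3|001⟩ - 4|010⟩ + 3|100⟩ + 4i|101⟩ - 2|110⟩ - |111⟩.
-0.1336i|000⟩ - 0.4009|001⟩ - 0.5345|010⟩ + 0.4009|100⟩ + 0.5345i|101⟩ - 0.2673|110⟩ - 0.1336|111⟩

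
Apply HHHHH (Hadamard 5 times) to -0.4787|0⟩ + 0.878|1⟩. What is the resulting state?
0.2823|0⟩ - 0.9593|1⟩

H² = I, so H^5 = H: a single Hadamard. With (a, b) = (-0.4787, 0.878), H gives ((a + b)/√2, (a − b)/√2) = (0.2823, -0.9593).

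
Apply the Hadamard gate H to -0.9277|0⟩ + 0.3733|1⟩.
-0.392|0⟩ - 0.9199|1⟩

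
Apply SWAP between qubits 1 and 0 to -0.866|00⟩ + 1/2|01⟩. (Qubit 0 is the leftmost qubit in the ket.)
-0.866|00⟩ + 1/2|10⟩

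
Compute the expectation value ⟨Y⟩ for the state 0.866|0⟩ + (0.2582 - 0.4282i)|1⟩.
-0.7416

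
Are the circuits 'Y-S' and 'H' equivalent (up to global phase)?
No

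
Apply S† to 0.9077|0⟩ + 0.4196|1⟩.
0.9077|0⟩ - 0.4196i|1⟩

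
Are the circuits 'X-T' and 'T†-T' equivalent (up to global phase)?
No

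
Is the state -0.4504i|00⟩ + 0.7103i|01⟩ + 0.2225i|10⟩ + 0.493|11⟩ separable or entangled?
Entangled

Writing the state as a|00⟩ + b|01⟩ + c|10⟩ + d|11⟩, it is a product state iff ad − bc = 0.
Here (a, b, c, d) = (-0.4504i, 0.7103i, 0.2225i, 0.493): ad − bc = (-0.4504i)(0.493) − (0.7103i)(0.2225i) = (0.158 - 0.222i) ≠ 0, so the state is entangled.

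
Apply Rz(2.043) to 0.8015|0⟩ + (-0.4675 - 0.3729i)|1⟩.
(0.4185 - 0.6836i)|0⟩ + (0.07397 - 0.5934i)|1⟩

Rz(2.043) = [[e^(−iθ/2), 0], [0, e^(iθ/2)]] with e^(±iθ/2) = cos(θ/2) ± i·sin(θ/2); θ = 2.043, cos(θ/2) ≈ 0.522087, sin(θ/2) ≈ 0.852892.
With a = amp(|0⟩) = 0.8015 and b = amp(|1⟩) = (-0.4675 - 0.3729i):
new amp(|0⟩) = (0.522087 - 0.852892i)·a = (0.4185 - 0.6836i)
new amp(|1⟩) = (0.522087 + 0.852892i)·b = (0.07397 - 0.5934i)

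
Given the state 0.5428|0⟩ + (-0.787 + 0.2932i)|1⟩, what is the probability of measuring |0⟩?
0.2946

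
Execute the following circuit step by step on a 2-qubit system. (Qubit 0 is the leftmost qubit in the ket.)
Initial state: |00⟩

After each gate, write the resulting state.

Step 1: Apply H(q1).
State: 1/√2|00⟩ + 1/√2|01⟩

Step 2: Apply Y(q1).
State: -(1/√2)i|00⟩ + (1/√2)i|01⟩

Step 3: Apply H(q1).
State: -i|01⟩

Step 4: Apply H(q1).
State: -(1/√2)i|00⟩ + (1/√2)i|01⟩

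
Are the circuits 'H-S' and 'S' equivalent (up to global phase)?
No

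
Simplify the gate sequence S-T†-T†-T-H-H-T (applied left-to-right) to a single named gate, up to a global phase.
S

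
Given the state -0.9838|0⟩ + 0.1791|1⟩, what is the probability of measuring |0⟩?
0.9679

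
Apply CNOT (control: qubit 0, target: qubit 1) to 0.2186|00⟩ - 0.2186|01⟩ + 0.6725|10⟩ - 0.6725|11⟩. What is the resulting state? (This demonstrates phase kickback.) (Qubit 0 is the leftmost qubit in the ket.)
0.2186|00⟩ - 0.2186|01⟩ - 0.6725|10⟩ + 0.6725|11⟩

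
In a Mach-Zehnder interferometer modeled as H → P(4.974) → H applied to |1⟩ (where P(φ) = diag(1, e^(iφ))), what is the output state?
(0.3707 + 0.483i)|0⟩ + (0.6293 - 0.483i)|1⟩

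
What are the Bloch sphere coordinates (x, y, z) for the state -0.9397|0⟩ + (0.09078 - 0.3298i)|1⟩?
(-0.1706, 0.6198, 0.766)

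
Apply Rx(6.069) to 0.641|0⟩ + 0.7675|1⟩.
(-0.6373 - 0.08204i)|0⟩ + (-0.7631 - 0.06852i)|1⟩

Rx(6.069) = [[cos(θ/2), −i·sin(θ/2)], [−i·sin(θ/2), cos(θ/2)]]; θ = 6.069, cos(θ/2) ≈ -0.994271, sin(θ/2) ≈ 0.106888.
With a = amp(|0⟩) = 0.641 and b = amp(|1⟩) = 0.7675:
new amp(|0⟩) = (-0.994271)·a + (-0.106888i)·b = (-0.6373 - 0.08204i)
new amp(|1⟩) = (-0.106888i)·a + (-0.994271)·b = (-0.7631 - 0.06852i)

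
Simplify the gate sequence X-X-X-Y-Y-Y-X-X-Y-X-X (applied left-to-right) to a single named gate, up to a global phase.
X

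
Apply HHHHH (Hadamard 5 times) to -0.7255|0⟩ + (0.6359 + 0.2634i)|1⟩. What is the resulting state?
(-0.06336 + 0.1863i)|0⟩ + (-0.9627 - 0.1863i)|1⟩

H² = I, so H^5 = H: a single Hadamard. With (a, b) = (-0.7255, (0.6359 + 0.2634i)), H gives ((a + b)/√2, (a − b)/√2) = ((-0.06336 + 0.1863i), (-0.9627 - 0.1863i)).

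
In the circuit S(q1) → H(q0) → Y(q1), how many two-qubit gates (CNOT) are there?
0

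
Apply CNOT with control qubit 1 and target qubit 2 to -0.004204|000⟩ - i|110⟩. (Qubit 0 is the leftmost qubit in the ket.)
-0.004204|000⟩ - i|111⟩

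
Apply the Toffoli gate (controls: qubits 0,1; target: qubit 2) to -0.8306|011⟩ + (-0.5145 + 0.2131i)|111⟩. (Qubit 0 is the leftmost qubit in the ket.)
-0.8306|011⟩ + (-0.5145 + 0.2131i)|110⟩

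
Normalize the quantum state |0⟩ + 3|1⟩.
0.3162|0⟩ + 0.9487|1⟩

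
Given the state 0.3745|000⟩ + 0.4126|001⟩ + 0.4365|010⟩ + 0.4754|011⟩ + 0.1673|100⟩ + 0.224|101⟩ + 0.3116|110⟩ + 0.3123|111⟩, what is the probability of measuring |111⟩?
0.09753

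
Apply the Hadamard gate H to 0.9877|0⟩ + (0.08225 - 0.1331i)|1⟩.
(0.7566 - 0.09412i)|0⟩ + (0.6402 + 0.09412i)|1⟩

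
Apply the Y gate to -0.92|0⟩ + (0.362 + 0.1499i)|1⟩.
(0.1499 - 0.362i)|0⟩ - 0.92i|1⟩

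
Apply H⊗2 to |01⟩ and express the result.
1/2|00⟩ - 1/2|01⟩ + 1/2|10⟩ - 1/2|11⟩

H⊗2 gives amp(|y⟩) = (1/2) Σ_x (−1)^(x·y) amp(|x⟩), where x·y is the number of positions in which both x and y have a 1.
|00⟩: (1)/2 = 1/2
|01⟩: (-1)/2 = -1/2
|10⟩: (1)/2 = 1/2
|11⟩: (-1)/2 = -1/2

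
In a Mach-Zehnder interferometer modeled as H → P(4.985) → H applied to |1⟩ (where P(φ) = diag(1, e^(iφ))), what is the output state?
(0.3654 + 0.4815i)|0⟩ + (0.6346 - 0.4815i)|1⟩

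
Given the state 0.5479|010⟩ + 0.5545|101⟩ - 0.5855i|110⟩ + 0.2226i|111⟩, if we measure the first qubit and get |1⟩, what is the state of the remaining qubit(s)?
0.6628|01⟩ - 0.6999i|10⟩ + 0.2661i|11⟩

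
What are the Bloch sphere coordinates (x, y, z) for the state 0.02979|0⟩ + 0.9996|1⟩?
(0.05956, 0, -0.9983)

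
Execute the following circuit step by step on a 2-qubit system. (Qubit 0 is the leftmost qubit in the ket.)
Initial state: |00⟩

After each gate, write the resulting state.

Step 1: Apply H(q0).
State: 1/√2|00⟩ + 1/√2|10⟩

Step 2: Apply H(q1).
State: 1/2|00⟩ + 1/2|01⟩ + 1/2|10⟩ + 1/2|11⟩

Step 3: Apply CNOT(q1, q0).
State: 1/2|00⟩ + 1/2|01⟩ + 1/2|10⟩ + 1/2|11⟩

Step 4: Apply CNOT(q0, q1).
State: 1/2|00⟩ + 1/2|01⟩ + 1/2|10⟩ + 1/2|11⟩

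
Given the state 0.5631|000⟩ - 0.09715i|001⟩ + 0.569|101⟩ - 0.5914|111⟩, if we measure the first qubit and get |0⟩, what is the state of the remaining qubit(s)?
0.9854|00⟩ - 0.17i|01⟩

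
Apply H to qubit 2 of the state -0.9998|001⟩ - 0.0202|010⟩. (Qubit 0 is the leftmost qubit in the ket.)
-0.707|000⟩ + 0.707|001⟩ - 0.01428|010⟩ - 0.01428|011⟩

H on qubit 2 mixes each pair of kets that differ only in qubit 2: amplitudes (a, b) of (|…0…⟩, |…1…⟩) become ((a + b)/√2, (a − b)/√2). Kets absent from the input have amplitude 0.
(|000⟩, |001⟩): (a, b) = (0, -0.9998) → (-0.707, 0.707)
(|010⟩, |011⟩): (a, b) = (-0.0202, 0) → (-0.01428, -0.01428)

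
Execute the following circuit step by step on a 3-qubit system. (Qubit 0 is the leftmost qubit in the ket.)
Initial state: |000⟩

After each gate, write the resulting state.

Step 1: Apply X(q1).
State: |010⟩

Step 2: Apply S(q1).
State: i|010⟩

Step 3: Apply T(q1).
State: (-1/√2 + (1/√2)i)|010⟩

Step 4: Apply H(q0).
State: (-1/2 + (1/2)i)|010⟩ + (-1/2 + (1/2)i)|110⟩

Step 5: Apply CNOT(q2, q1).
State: (-1/2 + (1/2)i)|010⟩ + (-1/2 + (1/2)i)|110⟩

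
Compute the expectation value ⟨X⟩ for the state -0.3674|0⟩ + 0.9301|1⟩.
-0.6834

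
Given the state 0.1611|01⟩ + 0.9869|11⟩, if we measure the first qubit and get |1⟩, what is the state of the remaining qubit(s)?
|1⟩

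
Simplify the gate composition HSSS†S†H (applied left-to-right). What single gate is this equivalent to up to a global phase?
I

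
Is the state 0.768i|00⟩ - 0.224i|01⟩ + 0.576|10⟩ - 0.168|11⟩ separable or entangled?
Separable

Writing the state as a|00⟩ + b|01⟩ + c|10⟩ + d|11⟩, it is a product state iff ad − bc = 0.
Here (a, b, c, d) = (0.768i, -0.224i, 0.576, -0.168): ad − bc = (0.768i)(-0.168) − (-0.224i)(0.576) = 0, so the state is separable.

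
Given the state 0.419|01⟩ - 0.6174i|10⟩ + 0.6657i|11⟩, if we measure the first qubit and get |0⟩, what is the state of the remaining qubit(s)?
|1⟩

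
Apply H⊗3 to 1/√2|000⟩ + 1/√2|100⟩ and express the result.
1/2|000⟩ + 1/2|001⟩ + 1/2|010⟩ + 1/2|011⟩

H⊗3 gives amp(|y⟩) = (1/2√2) Σ_x (−1)^(x·y) amp(|x⟩), where x·y is the number of positions in which both x and y have a 1.
|000⟩: (1/√2 + 1/√2)/(2√2) = 1/2
|001⟩: (1/√2 + 1/√2)/(2√2) = 1/2
|010⟩: (1/√2 + 1/√2)/(2√2) = 1/2
|011⟩: (1/√2 + 1/√2)/(2√2) = 1/2
|100⟩: (1/√2 - 1/√2)/(2√2) = 0
|101⟩: (1/√2 - 1/√2)/(2√2) = 0
|110⟩: (1/√2 - 1/√2)/(2√2) = 0
|111⟩: (1/√2 - 1/√2)/(2√2) = 0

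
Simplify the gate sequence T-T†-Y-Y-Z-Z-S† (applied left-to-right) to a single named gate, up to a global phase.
S†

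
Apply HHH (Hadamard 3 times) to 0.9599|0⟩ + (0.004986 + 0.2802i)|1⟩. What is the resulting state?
(0.6823 + 0.1981i)|0⟩ + (0.6752 - 0.1981i)|1⟩

H² = I, so H^3 = H: a single Hadamard. With (a, b) = (0.9599, (0.004986 + 0.2802i)), H gives ((a + b)/√2, (a − b)/√2) = ((0.6823 + 0.1981i), (0.6752 - 0.1981i)).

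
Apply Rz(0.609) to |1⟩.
(0.954 + 0.2998i)|1⟩

Rz(0.609) = [[e^(−iθ/2), 0], [0, e^(iθ/2)]] with e^(±iθ/2) = cos(θ/2) ± i·sin(θ/2); θ = 0.609, cos(θ/2) ≈ 0.953997, sin(θ/2) ≈ 0.299816.
With a = amp(|0⟩) = 0 and b = amp(|1⟩) = 1:
new amp(|0⟩) = (0.953997 - 0.299816i)·a = 0
new amp(|1⟩) = (0.953997 + 0.299816i)·b = (0.954 + 0.2998i)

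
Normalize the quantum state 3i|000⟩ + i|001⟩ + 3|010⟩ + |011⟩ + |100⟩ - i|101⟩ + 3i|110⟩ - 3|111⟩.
0.4743i|000⟩ + 0.1581i|001⟩ + 0.4743|010⟩ + 0.1581|011⟩ + 0.1581|100⟩ - 0.1581i|101⟩ + 0.4743i|110⟩ - 0.4743|111⟩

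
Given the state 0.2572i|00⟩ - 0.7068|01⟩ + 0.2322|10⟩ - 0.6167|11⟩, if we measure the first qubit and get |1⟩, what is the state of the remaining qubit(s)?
0.3524|0⟩ - 0.9359|1⟩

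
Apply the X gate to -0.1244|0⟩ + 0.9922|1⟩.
0.9922|0⟩ - 0.1244|1⟩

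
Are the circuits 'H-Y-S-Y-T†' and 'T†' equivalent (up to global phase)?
No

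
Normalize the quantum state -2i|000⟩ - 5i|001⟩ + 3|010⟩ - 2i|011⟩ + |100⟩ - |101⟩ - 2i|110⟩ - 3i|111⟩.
-0.2649i|000⟩ - 0.6623i|001⟩ + 0.3974|010⟩ - 0.2649i|011⟩ + 0.1325|100⟩ - 0.1325|101⟩ - 0.2649i|110⟩ - 0.3974i|111⟩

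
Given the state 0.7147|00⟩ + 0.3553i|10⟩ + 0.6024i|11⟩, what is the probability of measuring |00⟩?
0.5108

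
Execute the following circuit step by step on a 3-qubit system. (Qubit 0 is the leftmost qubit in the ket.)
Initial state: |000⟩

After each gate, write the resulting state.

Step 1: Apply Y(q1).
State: i|010⟩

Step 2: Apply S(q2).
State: i|010⟩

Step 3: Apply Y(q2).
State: -|011⟩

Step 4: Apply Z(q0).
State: -|011⟩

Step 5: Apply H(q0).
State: -1/√2|011⟩ - 1/√2|111⟩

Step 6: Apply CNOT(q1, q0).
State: -1/√2|011⟩ - 1/√2|111⟩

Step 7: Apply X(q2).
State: -1/√2|010⟩ - 1/√2|110⟩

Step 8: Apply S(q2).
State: -1/√2|010⟩ - 1/√2|110⟩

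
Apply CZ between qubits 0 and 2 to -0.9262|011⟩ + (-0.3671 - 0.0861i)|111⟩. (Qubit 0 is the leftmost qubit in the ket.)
-0.9262|011⟩ + (0.3671 + 0.0861i)|111⟩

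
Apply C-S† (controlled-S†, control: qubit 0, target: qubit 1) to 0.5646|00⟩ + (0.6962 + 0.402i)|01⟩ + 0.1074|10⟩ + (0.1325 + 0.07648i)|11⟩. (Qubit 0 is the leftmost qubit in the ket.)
0.5646|00⟩ + (0.6962 + 0.402i)|01⟩ + 0.1074|10⟩ + (0.07648 - 0.1325i)|11⟩

C-S† leaves the control-|0⟩ kets |00⟩, |01⟩ unchanged and applies S† to qubit 1 on the control-|1⟩ pair (|10⟩, |11⟩).
S† = [[1, 0], [0, -i]].
With a = amp(|10⟩) = 0.1074 and b = amp(|11⟩) = (0.1325 + 0.07648i):
new amp(|10⟩) = (1)·a = 0.1074
new amp(|11⟩) = (-i)·b = (0.07648 - 0.1325i)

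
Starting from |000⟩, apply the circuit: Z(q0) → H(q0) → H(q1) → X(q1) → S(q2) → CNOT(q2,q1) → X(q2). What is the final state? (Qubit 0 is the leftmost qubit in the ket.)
1/2|001⟩ + 1/2|011⟩ + 1/2|101⟩ + 1/2|111⟩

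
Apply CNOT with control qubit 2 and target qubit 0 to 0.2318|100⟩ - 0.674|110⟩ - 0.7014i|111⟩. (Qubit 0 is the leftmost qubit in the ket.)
-0.7014i|011⟩ + 0.2318|100⟩ - 0.674|110⟩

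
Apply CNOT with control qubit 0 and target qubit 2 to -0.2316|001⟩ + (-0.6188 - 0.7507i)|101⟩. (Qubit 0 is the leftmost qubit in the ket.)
-0.2316|001⟩ + (-0.6188 - 0.7507i)|100⟩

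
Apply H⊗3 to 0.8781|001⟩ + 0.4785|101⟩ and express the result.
0.4796|000⟩ - 0.4796|001⟩ + 0.4796|010⟩ - 0.4796|011⟩ + 0.1413|100⟩ - 0.1413|101⟩ + 0.1413|110⟩ - 0.1413|111⟩

H⊗3 gives amp(|y⟩) = (1/2√2) Σ_x (−1)^(x·y) amp(|x⟩), where x·y is the number of positions in which both x and y have a 1.
|000⟩: (0.8781 + 0.4785)/(2√2) = 0.4796
|001⟩: (-0.8781 - 0.4785)/(2√2) = -0.4796
|010⟩: (0.8781 + 0.4785)/(2√2) = 0.4796
|011⟩: (-0.8781 - 0.4785)/(2√2) = -0.4796
|100⟩: (0.8781 - 0.4785)/(2√2) = 0.1413
|101⟩: (-0.8781 + 0.4785)/(2√2) = -0.1413
|110⟩: (0.8781 - 0.4785)/(2√2) = 0.1413
|111⟩: (-0.8781 + 0.4785)/(2√2) = -0.1413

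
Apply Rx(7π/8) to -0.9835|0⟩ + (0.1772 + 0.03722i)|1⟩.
(-0.1554 - 0.1738i)|0⟩ + (0.03457 + 0.9719i)|1⟩

Rx(7π/8) = [[cos(θ/2), −i·sin(θ/2)], [−i·sin(θ/2), cos(θ/2)]]; θ = 7π/8, cos(θ/2) ≈ 0.19509, sin(θ/2) ≈ 0.980785.
With a = amp(|0⟩) = -0.9835 and b = amp(|1⟩) = (0.1772 + 0.03722i):
new amp(|0⟩) = (0.19509)·a + (-0.980785i)·b = (-0.1554 - 0.1738i)
new amp(|1⟩) = (-0.980785i)·a + (0.19509)·b = (0.03457 + 0.9719i)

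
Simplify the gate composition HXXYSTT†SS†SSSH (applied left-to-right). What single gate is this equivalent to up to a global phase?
Y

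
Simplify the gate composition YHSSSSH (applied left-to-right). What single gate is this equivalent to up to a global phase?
Y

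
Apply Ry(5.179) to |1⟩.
-0.5245|0⟩ - 0.8514|1⟩

Ry(5.179) = [[cos(θ/2), −sin(θ/2)], [sin(θ/2), cos(θ/2)]]; θ = 5.179, cos(θ/2) ≈ -0.851429, sin(θ/2) ≈ 0.52447.
With a = amp(|0⟩) = 0 and b = amp(|1⟩) = 1:
new amp(|0⟩) = (-0.851429)·a + (-0.52447)·b = -0.5245
new amp(|1⟩) = (0.52447)·a + (-0.851429)·b = -0.8514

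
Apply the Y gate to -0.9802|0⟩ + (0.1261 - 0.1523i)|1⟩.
(-0.1523 - 0.1261i)|0⟩ - 0.9802i|1⟩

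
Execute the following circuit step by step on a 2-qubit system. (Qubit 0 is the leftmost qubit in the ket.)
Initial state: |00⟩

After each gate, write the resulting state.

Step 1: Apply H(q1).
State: 1/√2|00⟩ + 1/√2|01⟩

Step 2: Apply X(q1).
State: 1/√2|00⟩ + 1/√2|01⟩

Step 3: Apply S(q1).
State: 1/√2|00⟩ + (1/√2)i|01⟩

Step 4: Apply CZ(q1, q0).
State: 1/√2|00⟩ + (1/√2)i|01⟩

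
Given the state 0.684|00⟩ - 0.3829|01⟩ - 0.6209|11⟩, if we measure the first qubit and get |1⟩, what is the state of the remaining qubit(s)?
-|1⟩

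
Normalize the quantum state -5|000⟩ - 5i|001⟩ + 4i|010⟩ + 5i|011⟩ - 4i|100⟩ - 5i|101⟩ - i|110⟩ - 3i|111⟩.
-0.4196|000⟩ - 0.4196i|001⟩ + 0.3357i|010⟩ + 0.4196i|011⟩ - 0.3357i|100⟩ - 0.4196i|101⟩ - 0.08392i|110⟩ - 0.2518i|111⟩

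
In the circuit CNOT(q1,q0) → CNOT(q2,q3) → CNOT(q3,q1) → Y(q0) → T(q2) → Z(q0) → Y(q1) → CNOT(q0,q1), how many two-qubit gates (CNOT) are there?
4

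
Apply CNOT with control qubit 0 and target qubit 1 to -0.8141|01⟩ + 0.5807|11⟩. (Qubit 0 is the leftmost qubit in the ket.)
-0.8141|01⟩ + 0.5807|10⟩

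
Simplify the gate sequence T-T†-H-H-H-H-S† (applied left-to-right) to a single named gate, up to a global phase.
S†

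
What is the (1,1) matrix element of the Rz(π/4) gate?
(0.9239 + 0.3827i)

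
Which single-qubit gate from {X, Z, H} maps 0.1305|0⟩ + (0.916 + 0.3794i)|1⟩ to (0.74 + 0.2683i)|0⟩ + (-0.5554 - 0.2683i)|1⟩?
H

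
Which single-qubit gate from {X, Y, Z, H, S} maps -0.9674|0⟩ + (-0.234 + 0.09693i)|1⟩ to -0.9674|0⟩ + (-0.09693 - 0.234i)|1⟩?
S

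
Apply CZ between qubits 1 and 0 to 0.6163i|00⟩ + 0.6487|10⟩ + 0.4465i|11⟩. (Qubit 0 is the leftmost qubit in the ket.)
0.6163i|00⟩ + 0.6487|10⟩ - 0.4465i|11⟩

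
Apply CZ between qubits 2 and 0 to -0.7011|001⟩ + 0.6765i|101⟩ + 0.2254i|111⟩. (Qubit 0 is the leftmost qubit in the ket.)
-0.7011|001⟩ - 0.6765i|101⟩ - 0.2254i|111⟩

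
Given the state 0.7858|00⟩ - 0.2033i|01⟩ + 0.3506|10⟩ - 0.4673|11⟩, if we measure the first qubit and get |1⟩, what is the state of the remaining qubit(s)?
0.6001|0⟩ - 0.7999|1⟩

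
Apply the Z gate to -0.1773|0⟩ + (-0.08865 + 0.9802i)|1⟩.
-0.1773|0⟩ + (0.08865 - 0.9802i)|1⟩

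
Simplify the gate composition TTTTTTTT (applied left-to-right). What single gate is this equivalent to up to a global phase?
I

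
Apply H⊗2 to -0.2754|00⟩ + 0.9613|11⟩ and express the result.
0.343|00⟩ - 0.6184|01⟩ - 0.6184|10⟩ + 0.343|11⟩

H⊗2 gives amp(|y⟩) = (1/2) Σ_x (−1)^(x·y) amp(|x⟩), where x·y is the number of positions in which both x and y have a 1.
|00⟩: (-0.2754 + 0.9613)/2 = 0.343
|01⟩: (-0.2754 - 0.9613)/2 = -0.6184
|10⟩: (-0.2754 - 0.9613)/2 = -0.6184
|11⟩: (-0.2754 + 0.9613)/2 = 0.343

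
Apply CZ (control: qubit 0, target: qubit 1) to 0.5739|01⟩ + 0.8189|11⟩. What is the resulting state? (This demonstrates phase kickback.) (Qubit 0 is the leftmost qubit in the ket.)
0.5739|01⟩ - 0.8189|11⟩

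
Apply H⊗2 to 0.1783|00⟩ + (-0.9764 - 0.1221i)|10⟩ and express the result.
(-0.3991 - 0.06105i)|00⟩ + (-0.3991 - 0.06105i)|01⟩ + (0.5774 + 0.06105i)|10⟩ + (0.5774 + 0.06105i)|11⟩

H⊗2 gives amp(|y⟩) = (1/2) Σ_x (−1)^(x·y) amp(|x⟩), where x·y is the number of positions in which both x and y have a 1.
|00⟩: (0.1783 + (-0.9764 - 0.1221i))/2 = (-0.3991 - 0.06105i)
|01⟩: (0.1783 + (-0.9764 - 0.1221i))/2 = (-0.3991 - 0.06105i)
|10⟩: (0.1783 - (-0.9764 - 0.1221i))/2 = (0.5774 + 0.06105i)
|11⟩: (0.1783 - (-0.9764 - 0.1221i))/2 = (0.5774 + 0.06105i)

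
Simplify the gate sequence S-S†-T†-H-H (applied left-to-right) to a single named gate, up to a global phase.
T†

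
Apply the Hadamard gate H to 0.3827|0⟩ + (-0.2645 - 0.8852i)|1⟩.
(0.08358 - 0.6259i)|0⟩ + (0.4576 + 0.6259i)|1⟩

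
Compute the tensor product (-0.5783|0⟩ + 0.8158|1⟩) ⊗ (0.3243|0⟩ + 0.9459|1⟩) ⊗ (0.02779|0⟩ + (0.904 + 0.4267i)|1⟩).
-0.005212|000⟩ + (-0.1695 - 0.08002i)|001⟩ - 0.0152|010⟩ + (-0.4945 - 0.2334i)|011⟩ + 0.007352|100⟩ + (0.2392 + 0.1129i)|101⟩ + 0.02144|110⟩ + (0.6976 + 0.3293i)|111⟩

amp(|b₁b₂…⟩) = product of the factor amplitudes for bits b₁, b₂, …; only kets whose every factor amplitude is nonzero survive.
|000⟩: (-0.5783)(0.3243)(0.02779) = -0.005212
|001⟩: (-0.5783)(0.3243)(0.904 + 0.4267i) = (-0.1695 - 0.08002i)
|010⟩: (-0.5783)(0.9459)(0.02779) = -0.0152
|011⟩: (-0.5783)(0.9459)(0.904 + 0.4267i) = (-0.4945 - 0.2334i)
|100⟩: (0.8158)(0.3243)(0.02779) = 0.007352
|101⟩: (0.8158)(0.3243)(0.904 + 0.4267i) = (0.2392 + 0.1129i)
|110⟩: (0.8158)(0.9459)(0.02779) = 0.02144
|111⟩: (0.8158)(0.9459)(0.904 + 0.4267i) = (0.6976 + 0.3293i)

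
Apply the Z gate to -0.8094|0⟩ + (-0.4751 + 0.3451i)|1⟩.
-0.8094|0⟩ + (0.4751 - 0.3451i)|1⟩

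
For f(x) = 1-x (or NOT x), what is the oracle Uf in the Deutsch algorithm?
CNOT followed by I ⊗ X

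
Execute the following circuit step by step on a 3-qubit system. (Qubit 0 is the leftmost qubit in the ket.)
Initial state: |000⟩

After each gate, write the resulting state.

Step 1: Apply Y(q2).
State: i|001⟩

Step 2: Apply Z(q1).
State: i|001⟩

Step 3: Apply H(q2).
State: (1/√2)i|000⟩ - (1/√2)i|001⟩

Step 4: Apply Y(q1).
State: -1/√2|010⟩ + 1/√2|011⟩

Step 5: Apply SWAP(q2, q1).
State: -1/√2|001⟩ + 1/√2|011⟩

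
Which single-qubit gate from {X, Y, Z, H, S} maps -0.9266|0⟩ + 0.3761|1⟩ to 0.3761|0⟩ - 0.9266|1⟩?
X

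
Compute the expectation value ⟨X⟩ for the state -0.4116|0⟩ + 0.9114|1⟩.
-0.7503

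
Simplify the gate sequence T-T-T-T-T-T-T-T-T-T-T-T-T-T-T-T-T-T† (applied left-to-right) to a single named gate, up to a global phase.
I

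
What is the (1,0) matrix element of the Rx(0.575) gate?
-0.2836i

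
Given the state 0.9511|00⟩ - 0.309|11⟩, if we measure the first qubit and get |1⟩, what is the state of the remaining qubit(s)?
-|1⟩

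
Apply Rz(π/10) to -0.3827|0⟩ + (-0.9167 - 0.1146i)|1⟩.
(-0.378 + 0.05987i)|0⟩ + (-0.8875 - 0.2566i)|1⟩

Rz(π/10) = [[e^(−iθ/2), 0], [0, e^(iθ/2)]] with e^(±iθ/2) = cos(θ/2) ± i·sin(θ/2); θ = π/10, cos(θ/2) ≈ 0.987688, sin(θ/2) ≈ 0.156434.
With a = amp(|0⟩) = -0.3827 and b = amp(|1⟩) = (-0.9167 - 0.1146i):
new amp(|0⟩) = (0.987688 - 0.156434i)·a = (-0.378 + 0.05987i)
new amp(|1⟩) = (0.987688 + 0.156434i)·b = (-0.8875 - 0.2566i)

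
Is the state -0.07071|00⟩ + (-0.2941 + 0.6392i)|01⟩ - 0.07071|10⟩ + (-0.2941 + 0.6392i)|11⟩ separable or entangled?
Separable

Writing the state as a|00⟩ + b|01⟩ + c|10⟩ + d|11⟩, it is a product state iff ad − bc = 0.
Here (a, b, c, d) = (-0.07071, (-0.2941 + 0.6392i), -0.07071, (-0.2941 + 0.6392i)): ad − bc = (-0.07071)(-0.2941 + 0.6392i) − (-0.2941 + 0.6392i)(-0.07071) = 0, so the state is separable.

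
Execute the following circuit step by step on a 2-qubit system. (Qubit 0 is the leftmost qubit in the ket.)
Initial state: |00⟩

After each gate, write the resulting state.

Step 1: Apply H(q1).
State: 1/√2|00⟩ + 1/√2|01⟩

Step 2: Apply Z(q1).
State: 1/√2|00⟩ - 1/√2|01⟩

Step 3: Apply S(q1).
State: 1/√2|00⟩ - (1/√2)i|01⟩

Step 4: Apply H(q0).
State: 1/2|00⟩ - (1/2)i|01⟩ + 1/2|10⟩ - (1/2)i|11⟩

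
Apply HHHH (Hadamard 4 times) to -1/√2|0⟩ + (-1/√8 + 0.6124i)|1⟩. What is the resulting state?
-1/√2|0⟩ + (-1/√8 + 0.6124i)|1⟩

H² = I, so an even number of Hadamards cancels: H^4 = I and the state is unchanged.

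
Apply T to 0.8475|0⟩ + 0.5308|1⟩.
0.8475|0⟩ + (0.3753 + 0.3753i)|1⟩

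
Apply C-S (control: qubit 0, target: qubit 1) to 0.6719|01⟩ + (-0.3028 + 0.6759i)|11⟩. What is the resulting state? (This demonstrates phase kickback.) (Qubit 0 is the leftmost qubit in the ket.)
0.6719|01⟩ + (-0.6759 - 0.3028i)|11⟩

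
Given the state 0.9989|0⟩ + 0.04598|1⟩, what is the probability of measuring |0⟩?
0.9978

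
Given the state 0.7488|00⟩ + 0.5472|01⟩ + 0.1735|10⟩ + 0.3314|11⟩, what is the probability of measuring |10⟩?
0.0301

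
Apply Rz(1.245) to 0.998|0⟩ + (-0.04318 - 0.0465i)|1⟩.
(0.8108 - 0.5819i)|0⟩ + (-0.007968 - 0.06295i)|1⟩

Rz(1.245) = [[e^(−iθ/2), 0], [0, e^(iθ/2)]] with e^(±iθ/2) = cos(θ/2) ± i·sin(θ/2); θ = 1.245, cos(θ/2) ≈ 0.812423, sin(θ/2) ≈ 0.583068.
With a = amp(|0⟩) = 0.998 and b = amp(|1⟩) = (-0.04318 - 0.0465i):
new amp(|0⟩) = (0.812423 - 0.583068i)·a = (0.8108 - 0.5819i)
new amp(|1⟩) = (0.812423 + 0.583068i)·b = (-0.007968 - 0.06295i)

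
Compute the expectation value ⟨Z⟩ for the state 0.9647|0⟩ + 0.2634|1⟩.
0.8613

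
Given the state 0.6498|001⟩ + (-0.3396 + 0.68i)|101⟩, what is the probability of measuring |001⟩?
0.4222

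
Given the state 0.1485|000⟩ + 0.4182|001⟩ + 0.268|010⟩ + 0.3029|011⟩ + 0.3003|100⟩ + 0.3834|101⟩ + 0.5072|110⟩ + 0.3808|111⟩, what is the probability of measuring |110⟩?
0.2573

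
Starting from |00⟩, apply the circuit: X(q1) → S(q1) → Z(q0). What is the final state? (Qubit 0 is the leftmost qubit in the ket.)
i|01⟩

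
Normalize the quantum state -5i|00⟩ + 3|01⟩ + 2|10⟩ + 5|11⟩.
-0.6299i|00⟩ + 1/√7|01⟩ + 0.252|10⟩ + 0.6299|11⟩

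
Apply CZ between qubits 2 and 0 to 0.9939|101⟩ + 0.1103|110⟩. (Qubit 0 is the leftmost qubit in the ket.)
-0.9939|101⟩ + 0.1103|110⟩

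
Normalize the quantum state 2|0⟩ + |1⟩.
0.8944|0⟩ + 1/√5|1⟩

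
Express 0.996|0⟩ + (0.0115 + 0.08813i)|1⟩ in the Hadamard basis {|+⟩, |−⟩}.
(0.7124 + 0.06232i)|+⟩ + (0.6961 - 0.06232i)|−⟩

With |ψ⟩ = α|0⟩ + β|1⟩, the Hadamard-basis coefficients are ⟨+|ψ⟩ = (α + β)/√2 and ⟨−|ψ⟩ = (α − β)/√2.
Here α = 0.996, β = (0.0115 + 0.08813i): (α + β)/√2 = (0.7124 + 0.06232i), (α − β)/√2 = (0.6961 - 0.06232i).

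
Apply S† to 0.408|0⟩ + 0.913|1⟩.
0.408|0⟩ - 0.913i|1⟩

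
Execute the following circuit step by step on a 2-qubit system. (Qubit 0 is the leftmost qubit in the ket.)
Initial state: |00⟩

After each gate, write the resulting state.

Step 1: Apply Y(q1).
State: i|01⟩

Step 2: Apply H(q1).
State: (1/√2)i|00⟩ - (1/√2)i|01⟩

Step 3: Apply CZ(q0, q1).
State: (1/√2)i|00⟩ - (1/√2)i|01⟩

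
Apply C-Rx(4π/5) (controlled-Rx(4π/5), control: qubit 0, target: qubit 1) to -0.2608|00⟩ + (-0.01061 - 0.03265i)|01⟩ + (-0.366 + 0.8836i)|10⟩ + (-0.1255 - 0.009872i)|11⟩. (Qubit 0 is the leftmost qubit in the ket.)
-0.2608|00⟩ + (-0.01061 - 0.03265i)|01⟩ + (-0.1225 + 0.3924i)|10⟩ + (0.8016 + 0.345i)|11⟩

C-Rx(4π/5) leaves the control-|0⟩ kets |00⟩, |01⟩ unchanged and applies Rx(4π/5) to qubit 1 on the control-|1⟩ pair (|10⟩, |11⟩).
Rx(4π/5) = [[cos(θ/2), −i·sin(θ/2)], [−i·sin(θ/2), cos(θ/2)]]; θ = 4π/5, cos(θ/2) ≈ 0.309017, sin(θ/2) ≈ 0.951057.
With a = amp(|10⟩) = (-0.366 + 0.8836i) and b = amp(|11⟩) = (-0.1255 - 0.009872i):
new amp(|10⟩) = (0.309017)·a + (-0.951057i)·b = (-0.1225 + 0.3924i)
new amp(|11⟩) = (-0.951057i)·a + (0.309017)·b = (0.8016 + 0.345i)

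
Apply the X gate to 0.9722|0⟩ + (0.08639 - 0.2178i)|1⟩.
(0.08639 - 0.2178i)|0⟩ + 0.9722|1⟩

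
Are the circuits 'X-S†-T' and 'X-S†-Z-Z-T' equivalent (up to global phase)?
Yes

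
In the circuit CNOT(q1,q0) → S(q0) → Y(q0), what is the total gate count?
3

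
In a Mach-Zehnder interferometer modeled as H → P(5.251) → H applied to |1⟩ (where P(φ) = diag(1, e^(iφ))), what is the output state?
(0.2435 + 0.4292i)|0⟩ + (0.7565 - 0.4292i)|1⟩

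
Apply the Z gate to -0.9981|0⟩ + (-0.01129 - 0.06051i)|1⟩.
-0.9981|0⟩ + (0.01129 + 0.06051i)|1⟩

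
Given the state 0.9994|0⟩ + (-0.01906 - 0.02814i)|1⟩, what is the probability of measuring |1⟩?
0.001155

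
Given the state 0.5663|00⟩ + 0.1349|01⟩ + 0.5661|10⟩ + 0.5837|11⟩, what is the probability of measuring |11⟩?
0.3407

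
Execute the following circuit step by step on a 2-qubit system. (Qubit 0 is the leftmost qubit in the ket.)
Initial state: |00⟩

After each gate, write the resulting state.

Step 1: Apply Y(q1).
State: i|01⟩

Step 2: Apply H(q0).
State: (1/√2)i|01⟩ + (1/√2)i|11⟩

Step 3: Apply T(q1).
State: (-1/2 + (1/2)i)|01⟩ + (-1/2 + (1/2)i)|11⟩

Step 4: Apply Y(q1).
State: (1/2 + (1/2)i)|00⟩ + (1/2 + (1/2)i)|10⟩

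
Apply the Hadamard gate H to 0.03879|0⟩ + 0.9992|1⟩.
0.734|0⟩ - 0.6791|1⟩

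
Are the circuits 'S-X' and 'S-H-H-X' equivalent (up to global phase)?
Yes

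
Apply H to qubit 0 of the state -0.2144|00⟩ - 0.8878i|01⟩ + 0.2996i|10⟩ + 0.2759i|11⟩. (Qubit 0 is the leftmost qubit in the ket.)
(-0.1516 + 0.2118i)|00⟩ - 0.4327i|01⟩ + (-0.1516 - 0.2118i)|10⟩ - 0.8229i|11⟩

H on qubit 0 mixes each pair of kets that differ only in qubit 0: amplitudes (a, b) of (|…0…⟩, |…1…⟩) become ((a + b)/√2, (a − b)/√2). Kets absent from the input have amplitude 0.
(|00⟩, |10⟩): (a, b) = (-0.2144, 0.2996i) → ((-0.1516 + 0.2118i), (-0.1516 - 0.2118i))
(|01⟩, |11⟩): (a, b) = (-0.8878i, 0.2759i) → (-0.4327i, -0.8229i)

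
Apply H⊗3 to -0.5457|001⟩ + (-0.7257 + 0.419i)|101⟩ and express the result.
(-0.4495 + 0.1481i)|000⟩ + (0.4495 - 0.1481i)|001⟩ + (-0.4495 + 0.1481i)|010⟩ + (0.4495 - 0.1481i)|011⟩ + (0.06364 - 0.1481i)|100⟩ + (-0.06364 + 0.1481i)|101⟩ + (0.06364 - 0.1481i)|110⟩ + (-0.06364 + 0.1481i)|111⟩

H⊗3 gives amp(|y⟩) = (1/2√2) Σ_x (−1)^(x·y) amp(|x⟩), where x·y is the number of positions in which both x and y have a 1.
|000⟩: (-0.5457 + (-0.7257 + 0.419i))/(2√2) = (-0.4495 + 0.1481i)
|001⟩: (0.5457 - (-0.7257 + 0.419i))/(2√2) = (0.4495 - 0.1481i)
|010⟩: (-0.5457 + (-0.7257 + 0.419i))/(2√2) = (-0.4495 + 0.1481i)
|011⟩: (0.5457 - (-0.7257 + 0.419i))/(2√2) = (0.4495 - 0.1481i)
|100⟩: (-0.5457 - (-0.7257 + 0.419i))/(2√2) = (0.06364 - 0.1481i)
|101⟩: (0.5457 + (-0.7257 + 0.419i))/(2√2) = (-0.06364 + 0.1481i)
|110⟩: (-0.5457 - (-0.7257 + 0.419i))/(2√2) = (0.06364 - 0.1481i)
|111⟩: (0.5457 + (-0.7257 + 0.419i))/(2√2) = (-0.06364 + 0.1481i)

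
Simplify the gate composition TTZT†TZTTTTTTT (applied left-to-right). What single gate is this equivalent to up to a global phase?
T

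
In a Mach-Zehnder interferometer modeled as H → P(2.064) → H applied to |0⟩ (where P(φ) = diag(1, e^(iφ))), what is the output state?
(0.2633 + 0.4404i)|0⟩ + (0.7367 - 0.4404i)|1⟩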